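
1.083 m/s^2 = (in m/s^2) 1.083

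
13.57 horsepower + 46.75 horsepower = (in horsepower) 60.32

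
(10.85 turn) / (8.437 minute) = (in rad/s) 0.1347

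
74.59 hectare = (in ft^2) 8.029e+06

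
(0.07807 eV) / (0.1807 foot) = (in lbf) 5.105e-20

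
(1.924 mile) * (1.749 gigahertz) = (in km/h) 1.95e+13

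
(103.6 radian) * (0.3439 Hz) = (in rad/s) 35.63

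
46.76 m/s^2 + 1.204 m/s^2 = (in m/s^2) 47.96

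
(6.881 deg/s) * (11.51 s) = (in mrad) 1382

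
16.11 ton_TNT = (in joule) 6.74e+10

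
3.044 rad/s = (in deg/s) 174.4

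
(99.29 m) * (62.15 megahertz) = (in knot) 1.2e+10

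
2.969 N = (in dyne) 2.969e+05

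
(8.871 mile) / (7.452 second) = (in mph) 4286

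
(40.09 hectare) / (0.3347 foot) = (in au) 2.627e-05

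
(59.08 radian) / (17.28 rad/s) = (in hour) 0.0009497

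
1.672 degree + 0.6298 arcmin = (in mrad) 29.37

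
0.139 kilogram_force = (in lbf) 0.3064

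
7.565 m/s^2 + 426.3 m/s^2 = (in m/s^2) 433.9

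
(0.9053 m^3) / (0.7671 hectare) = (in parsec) 3.825e-21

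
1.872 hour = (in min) 112.3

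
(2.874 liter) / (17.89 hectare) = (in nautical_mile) 8.674e-12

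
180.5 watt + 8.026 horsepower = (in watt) 6165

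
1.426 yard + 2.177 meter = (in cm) 348.1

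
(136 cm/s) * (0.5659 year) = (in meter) 2.427e+07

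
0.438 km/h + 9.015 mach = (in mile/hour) 6867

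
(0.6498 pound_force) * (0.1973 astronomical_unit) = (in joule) 8.531e+10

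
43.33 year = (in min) 2.277e+07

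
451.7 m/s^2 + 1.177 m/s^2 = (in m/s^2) 452.9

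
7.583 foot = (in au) 1.545e-11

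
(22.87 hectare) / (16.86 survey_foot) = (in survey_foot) 1.46e+05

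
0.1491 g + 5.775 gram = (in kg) 0.005924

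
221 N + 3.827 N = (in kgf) 22.93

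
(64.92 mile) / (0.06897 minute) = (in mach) 74.15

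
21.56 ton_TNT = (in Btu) 8.55e+07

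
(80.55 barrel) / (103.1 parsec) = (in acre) 9.947e-22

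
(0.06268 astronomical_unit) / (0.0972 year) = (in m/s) 3059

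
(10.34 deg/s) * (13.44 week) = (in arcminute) 5.043e+09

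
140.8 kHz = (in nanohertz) 1.408e+14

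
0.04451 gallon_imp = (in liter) 0.2023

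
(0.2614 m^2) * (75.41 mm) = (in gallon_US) 5.207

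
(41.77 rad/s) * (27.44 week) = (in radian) 6.932e+08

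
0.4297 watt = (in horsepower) 0.0005762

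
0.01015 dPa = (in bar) 1.015e-08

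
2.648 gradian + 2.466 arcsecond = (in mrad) 41.61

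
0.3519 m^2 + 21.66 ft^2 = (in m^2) 2.364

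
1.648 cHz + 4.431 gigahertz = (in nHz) 4.431e+18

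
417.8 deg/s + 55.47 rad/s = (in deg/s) 3596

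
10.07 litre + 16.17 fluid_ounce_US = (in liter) 10.55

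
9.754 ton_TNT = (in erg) 4.081e+17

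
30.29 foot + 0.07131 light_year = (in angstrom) 6.746e+24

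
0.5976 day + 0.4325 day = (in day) 1.03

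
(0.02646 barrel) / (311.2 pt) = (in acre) 9.469e-06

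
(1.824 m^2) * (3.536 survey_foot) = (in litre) 1966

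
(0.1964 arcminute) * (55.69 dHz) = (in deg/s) 0.01823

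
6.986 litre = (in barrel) 0.04394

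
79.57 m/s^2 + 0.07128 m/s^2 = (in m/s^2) 79.64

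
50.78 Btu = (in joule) 5.358e+04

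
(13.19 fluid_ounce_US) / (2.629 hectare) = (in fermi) 1.484e+07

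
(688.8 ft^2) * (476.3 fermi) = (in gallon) 8.052e-09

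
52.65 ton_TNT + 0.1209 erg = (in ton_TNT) 52.65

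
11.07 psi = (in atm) 0.7533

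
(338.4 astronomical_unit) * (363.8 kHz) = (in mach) 5.409e+16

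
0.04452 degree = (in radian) 0.000777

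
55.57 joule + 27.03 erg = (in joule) 55.57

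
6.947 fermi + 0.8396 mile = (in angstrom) 1.351e+13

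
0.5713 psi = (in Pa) 3939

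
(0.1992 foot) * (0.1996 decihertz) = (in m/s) 0.001212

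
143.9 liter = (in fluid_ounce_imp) 5065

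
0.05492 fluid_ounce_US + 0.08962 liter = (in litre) 0.09124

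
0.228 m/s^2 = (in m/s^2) 0.228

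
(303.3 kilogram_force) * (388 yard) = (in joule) 1.055e+06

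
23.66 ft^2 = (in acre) 0.0005432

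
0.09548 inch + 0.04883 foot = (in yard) 0.01893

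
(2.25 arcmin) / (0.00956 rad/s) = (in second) 0.06846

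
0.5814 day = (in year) 0.001593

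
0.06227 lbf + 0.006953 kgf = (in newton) 0.3452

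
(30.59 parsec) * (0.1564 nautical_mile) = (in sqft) 2.943e+21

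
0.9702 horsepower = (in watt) 723.5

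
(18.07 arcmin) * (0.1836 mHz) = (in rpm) 9.216e-06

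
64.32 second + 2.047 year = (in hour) 1.793e+04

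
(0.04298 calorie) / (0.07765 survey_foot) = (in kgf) 0.7748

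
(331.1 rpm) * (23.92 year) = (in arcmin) 8.991e+13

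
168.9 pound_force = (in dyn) 7.513e+07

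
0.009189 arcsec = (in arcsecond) 0.009189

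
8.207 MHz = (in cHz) 8.207e+08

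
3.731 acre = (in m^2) 1.51e+04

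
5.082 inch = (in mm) 129.1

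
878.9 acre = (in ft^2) 3.828e+07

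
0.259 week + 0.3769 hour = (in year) 0.00501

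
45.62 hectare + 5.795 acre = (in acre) 118.5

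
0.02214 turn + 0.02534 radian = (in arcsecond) 3.392e+04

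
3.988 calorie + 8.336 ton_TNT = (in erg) 3.488e+17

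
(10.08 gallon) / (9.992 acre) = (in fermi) 9.436e+08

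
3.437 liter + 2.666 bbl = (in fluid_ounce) 1.445e+04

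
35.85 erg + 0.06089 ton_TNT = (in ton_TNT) 0.06089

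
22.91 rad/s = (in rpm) 218.8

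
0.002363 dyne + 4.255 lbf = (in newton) 18.93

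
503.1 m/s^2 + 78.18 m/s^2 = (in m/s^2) 581.3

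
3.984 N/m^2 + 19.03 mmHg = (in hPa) 25.41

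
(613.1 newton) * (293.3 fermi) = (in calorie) 4.298e-11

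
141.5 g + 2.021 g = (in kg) 0.1435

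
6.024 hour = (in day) 0.251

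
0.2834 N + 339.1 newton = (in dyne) 3.394e+07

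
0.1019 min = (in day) 7.076e-05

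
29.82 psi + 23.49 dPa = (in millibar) 2056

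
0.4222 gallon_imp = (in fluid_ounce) 64.9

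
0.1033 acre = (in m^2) 418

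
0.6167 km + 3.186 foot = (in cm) 6.177e+04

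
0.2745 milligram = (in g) 0.0002745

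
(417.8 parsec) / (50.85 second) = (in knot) 4.928e+17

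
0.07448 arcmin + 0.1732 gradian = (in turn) 0.0004364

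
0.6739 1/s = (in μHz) 6.739e+05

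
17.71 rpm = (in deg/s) 106.3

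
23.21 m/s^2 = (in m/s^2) 23.21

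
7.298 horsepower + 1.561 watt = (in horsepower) 7.3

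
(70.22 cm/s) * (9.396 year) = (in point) 5.898e+11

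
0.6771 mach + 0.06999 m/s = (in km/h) 830.2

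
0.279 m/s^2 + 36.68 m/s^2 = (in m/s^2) 36.96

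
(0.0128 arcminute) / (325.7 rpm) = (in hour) 3.032e-11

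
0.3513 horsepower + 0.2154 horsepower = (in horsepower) 0.5667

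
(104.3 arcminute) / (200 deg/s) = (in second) 0.008692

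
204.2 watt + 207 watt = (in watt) 411.2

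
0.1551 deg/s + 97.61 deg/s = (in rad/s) 1.706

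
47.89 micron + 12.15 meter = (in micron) 1.215e+07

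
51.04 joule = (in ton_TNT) 1.22e-08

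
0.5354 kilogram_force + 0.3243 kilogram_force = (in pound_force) 1.895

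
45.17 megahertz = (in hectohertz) 4.517e+05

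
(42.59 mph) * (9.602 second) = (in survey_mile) 0.1136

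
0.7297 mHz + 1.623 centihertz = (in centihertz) 1.696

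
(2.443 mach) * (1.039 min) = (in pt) 1.47e+08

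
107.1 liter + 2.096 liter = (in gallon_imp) 24.02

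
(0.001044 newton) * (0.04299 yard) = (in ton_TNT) 9.809e-15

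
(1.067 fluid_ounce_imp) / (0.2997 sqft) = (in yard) 0.001191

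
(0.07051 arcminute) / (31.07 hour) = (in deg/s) 1.051e-08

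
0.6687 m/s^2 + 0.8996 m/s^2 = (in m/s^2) 1.568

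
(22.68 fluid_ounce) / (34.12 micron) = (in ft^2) 211.6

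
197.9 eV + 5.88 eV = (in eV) 203.8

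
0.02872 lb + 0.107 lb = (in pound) 0.1357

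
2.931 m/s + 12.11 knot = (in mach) 0.0269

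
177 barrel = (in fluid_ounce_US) 9.516e+05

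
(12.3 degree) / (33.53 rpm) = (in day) 7.076e-07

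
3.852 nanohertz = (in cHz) 3.852e-07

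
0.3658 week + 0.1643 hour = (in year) 0.007034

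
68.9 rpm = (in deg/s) 413.4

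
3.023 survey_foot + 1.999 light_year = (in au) 1.264e+05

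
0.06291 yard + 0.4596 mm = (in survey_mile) 3.603e-05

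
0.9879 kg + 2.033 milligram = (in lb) 2.178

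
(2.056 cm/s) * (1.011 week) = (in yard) 1.375e+04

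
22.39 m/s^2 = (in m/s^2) 22.39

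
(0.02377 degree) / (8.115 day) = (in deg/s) 3.39e-08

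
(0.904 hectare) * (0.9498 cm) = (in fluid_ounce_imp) 3.022e+06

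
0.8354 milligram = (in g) 0.0008354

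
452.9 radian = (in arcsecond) 9.342e+07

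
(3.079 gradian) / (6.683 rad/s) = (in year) 2.295e-10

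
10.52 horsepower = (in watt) 7845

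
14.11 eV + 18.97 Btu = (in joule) 2.001e+04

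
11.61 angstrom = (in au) 7.761e-21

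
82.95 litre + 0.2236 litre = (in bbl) 0.5231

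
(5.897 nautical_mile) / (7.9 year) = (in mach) 1.287e-07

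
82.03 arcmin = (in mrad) 23.86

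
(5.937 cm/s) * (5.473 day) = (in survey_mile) 17.44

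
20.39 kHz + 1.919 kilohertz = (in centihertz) 2.231e+06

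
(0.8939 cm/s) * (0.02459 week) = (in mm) 1.329e+05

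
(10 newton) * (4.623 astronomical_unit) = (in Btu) 6.555e+09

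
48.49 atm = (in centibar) 4913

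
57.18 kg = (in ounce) 2017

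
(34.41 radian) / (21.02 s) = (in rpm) 15.63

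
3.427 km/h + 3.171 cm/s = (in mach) 0.002889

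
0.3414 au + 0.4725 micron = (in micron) 5.107e+16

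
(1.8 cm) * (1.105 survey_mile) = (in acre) 0.00791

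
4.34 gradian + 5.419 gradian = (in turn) 0.0244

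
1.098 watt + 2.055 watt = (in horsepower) 0.004228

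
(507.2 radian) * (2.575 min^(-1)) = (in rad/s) 21.77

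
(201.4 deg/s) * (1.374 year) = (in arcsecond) 3.142e+13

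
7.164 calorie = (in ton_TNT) 7.164e-09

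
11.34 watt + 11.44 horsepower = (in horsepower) 11.46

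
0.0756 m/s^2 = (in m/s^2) 0.0756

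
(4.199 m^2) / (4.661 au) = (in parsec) 1.952e-28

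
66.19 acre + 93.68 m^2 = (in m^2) 2.68e+05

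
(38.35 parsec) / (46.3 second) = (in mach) 7.506e+13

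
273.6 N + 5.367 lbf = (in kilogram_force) 30.33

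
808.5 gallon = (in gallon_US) 808.5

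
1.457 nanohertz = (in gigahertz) 1.457e-18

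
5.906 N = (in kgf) 0.6022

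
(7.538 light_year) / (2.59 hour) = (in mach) 2.246e+10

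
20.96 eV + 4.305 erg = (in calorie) 1.029e-07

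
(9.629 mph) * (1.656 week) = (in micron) 4.311e+12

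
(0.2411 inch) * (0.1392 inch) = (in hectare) 2.165e-09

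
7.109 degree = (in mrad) 124.1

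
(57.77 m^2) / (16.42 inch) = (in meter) 138.5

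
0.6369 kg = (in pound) 1.404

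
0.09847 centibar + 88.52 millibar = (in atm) 0.08833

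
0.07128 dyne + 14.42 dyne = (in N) 0.0001449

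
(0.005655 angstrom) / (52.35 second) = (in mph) 2.416e-14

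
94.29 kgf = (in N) 924.7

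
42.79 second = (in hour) 0.01189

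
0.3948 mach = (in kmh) 483.9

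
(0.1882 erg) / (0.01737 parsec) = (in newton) 3.511e-23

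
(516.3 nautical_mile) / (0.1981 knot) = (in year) 0.2975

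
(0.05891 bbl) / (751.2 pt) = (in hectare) 3.534e-06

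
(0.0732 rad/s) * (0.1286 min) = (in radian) 0.5648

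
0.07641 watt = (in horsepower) 0.0001025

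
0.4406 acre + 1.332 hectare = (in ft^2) 1.626e+05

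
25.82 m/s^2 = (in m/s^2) 25.82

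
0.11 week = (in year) 0.00211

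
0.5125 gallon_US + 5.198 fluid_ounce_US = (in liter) 2.094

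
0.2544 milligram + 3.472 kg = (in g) 3472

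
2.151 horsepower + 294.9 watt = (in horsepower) 2.546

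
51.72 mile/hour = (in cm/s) 2312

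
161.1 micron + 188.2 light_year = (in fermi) 1.781e+33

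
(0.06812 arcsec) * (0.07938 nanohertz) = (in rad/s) 2.622e-17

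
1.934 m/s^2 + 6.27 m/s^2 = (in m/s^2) 8.204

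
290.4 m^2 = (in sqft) 3126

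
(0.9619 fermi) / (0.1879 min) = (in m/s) 8.532e-17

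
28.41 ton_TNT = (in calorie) 2.841e+10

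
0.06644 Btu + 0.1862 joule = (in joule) 70.28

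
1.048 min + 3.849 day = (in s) 3.326e+05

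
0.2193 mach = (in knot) 145.2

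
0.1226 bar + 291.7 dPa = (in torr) 92.18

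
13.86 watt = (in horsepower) 0.01859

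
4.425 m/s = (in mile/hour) 9.898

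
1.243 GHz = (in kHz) 1.243e+06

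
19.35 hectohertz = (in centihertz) 1.935e+05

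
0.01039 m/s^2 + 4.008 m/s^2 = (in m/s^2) 4.018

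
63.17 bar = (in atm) 62.34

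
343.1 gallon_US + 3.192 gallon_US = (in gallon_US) 346.3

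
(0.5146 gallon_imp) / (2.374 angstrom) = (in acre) 2435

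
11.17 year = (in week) 582.4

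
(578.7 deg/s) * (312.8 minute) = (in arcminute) 6.517e+08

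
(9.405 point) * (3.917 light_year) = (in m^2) 1.23e+14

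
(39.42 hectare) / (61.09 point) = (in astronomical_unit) 0.0001223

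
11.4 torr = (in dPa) 1.52e+04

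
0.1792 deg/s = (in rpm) 0.02987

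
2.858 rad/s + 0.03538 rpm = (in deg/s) 164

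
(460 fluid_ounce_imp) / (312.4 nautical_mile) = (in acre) 5.582e-12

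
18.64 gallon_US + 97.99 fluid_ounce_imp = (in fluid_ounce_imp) 2581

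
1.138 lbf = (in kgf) 0.5162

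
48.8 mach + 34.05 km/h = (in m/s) 1.663e+04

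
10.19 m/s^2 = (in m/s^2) 10.19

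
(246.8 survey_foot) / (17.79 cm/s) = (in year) 1.341e-05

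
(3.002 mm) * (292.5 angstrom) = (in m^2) 8.781e-11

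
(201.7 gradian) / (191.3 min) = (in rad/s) 0.000276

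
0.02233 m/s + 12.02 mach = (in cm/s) 4.093e+05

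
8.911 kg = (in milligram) 8.911e+06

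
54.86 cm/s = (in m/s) 0.5486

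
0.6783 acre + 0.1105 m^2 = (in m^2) 2745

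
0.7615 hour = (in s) 2741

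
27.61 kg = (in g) 2.761e+04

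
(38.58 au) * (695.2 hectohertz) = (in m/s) 4.012e+17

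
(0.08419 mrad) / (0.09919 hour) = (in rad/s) 2.358e-07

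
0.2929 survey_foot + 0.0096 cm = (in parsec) 2.896e-18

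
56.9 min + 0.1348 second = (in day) 0.03952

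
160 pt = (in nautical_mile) 3.048e-05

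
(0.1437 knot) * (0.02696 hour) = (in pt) 2.034e+04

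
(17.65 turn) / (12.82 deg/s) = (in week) 0.0008195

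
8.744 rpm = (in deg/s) 52.46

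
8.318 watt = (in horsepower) 0.01115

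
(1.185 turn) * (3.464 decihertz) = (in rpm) 24.63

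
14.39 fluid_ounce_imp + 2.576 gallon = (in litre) 10.16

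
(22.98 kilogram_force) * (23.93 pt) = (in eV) 1.187e+19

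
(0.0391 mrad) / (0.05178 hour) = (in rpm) 2.003e-06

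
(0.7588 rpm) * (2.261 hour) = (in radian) 646.8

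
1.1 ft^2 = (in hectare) 1.022e-05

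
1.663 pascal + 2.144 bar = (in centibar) 214.4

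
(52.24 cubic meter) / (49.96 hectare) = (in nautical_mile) 5.646e-08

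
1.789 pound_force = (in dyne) 7.958e+05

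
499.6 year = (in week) 2.605e+04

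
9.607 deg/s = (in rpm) 1.601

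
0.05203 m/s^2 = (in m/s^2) 0.05203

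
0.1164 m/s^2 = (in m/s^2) 0.1164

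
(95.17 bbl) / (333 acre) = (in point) 0.03183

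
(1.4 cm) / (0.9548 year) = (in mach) 1.366e-12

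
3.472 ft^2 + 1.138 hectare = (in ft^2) 1.225e+05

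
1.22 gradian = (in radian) 0.01916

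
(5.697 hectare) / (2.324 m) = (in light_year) 2.591e-12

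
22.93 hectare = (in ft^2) 2.468e+06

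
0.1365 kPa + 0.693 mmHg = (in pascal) 228.9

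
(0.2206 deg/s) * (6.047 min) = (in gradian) 88.93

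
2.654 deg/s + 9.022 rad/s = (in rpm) 86.6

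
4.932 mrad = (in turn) 0.000785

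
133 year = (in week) 6935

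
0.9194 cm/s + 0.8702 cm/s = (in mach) 5.256e-05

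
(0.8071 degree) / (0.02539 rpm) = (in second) 5.298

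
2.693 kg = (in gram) 2693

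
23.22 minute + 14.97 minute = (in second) 2291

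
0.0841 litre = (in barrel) 0.000529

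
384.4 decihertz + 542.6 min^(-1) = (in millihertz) 4.748e+04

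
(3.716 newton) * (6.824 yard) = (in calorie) 5.542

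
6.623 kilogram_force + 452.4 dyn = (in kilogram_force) 6.623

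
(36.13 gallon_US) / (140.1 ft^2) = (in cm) 1.051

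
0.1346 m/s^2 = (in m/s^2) 0.1346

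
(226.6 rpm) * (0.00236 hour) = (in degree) 1.155e+04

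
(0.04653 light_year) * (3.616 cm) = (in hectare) 1.592e+09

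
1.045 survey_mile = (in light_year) 1.778e-13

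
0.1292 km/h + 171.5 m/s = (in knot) 333.4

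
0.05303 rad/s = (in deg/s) 3.038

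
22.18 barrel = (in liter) 3526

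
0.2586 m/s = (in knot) 0.5027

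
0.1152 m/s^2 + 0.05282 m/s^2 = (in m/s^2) 0.168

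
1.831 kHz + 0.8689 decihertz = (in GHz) 1.831e-06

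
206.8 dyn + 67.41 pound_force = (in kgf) 30.58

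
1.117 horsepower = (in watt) 832.9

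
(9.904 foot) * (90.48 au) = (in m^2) 4.086e+13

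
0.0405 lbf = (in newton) 0.1802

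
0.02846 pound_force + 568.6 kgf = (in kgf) 568.6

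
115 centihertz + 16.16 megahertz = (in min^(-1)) 9.696e+08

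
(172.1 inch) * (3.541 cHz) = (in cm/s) 15.48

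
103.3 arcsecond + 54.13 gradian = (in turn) 0.1354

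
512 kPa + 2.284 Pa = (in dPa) 5.12e+06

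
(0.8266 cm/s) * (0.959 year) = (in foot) 8.202e+05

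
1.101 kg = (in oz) 38.84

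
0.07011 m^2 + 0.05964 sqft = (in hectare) 7.565e-06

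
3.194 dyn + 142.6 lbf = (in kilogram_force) 64.68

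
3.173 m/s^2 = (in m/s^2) 3.173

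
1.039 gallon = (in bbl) 0.02474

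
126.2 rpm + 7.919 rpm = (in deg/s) 804.7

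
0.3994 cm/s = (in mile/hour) 0.008934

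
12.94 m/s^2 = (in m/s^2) 12.94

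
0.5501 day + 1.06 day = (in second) 1.391e+05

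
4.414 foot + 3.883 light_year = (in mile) 2.283e+13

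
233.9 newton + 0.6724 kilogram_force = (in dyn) 2.405e+07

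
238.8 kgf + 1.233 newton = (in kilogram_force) 238.9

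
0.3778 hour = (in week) 0.002249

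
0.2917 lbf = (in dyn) 1.298e+05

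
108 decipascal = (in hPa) 0.108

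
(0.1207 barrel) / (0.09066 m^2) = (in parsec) 6.86e-18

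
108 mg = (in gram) 0.108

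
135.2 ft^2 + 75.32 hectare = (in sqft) 8.108e+06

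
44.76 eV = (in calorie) 1.714e-18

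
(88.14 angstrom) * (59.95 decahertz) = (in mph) 1.182e-05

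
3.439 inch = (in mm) 87.35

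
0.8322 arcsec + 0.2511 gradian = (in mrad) 3.948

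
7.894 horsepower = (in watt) 5887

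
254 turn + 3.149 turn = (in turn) 257.1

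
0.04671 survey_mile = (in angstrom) 7.517e+11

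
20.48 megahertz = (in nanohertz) 2.048e+16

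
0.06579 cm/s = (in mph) 0.001472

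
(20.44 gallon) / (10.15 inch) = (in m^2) 0.3001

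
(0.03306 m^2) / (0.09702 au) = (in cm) 2.278e-10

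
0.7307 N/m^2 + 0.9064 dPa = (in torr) 0.006161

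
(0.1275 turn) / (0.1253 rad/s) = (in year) 2.027e-07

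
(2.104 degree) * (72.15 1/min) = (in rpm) 0.4217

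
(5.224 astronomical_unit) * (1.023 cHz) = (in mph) 1.788e+10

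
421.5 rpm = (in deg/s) 2529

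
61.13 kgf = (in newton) 599.5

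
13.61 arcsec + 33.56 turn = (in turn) 33.56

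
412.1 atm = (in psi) 6056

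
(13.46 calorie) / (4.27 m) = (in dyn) 1.319e+06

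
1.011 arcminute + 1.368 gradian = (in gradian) 1.387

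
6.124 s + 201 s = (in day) 0.002397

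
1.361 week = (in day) 9.527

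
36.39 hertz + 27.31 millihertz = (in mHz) 3.642e+04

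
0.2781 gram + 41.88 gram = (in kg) 0.04216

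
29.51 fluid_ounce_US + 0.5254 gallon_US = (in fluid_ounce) 96.76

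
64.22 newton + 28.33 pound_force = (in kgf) 19.4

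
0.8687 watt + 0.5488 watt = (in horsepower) 0.001901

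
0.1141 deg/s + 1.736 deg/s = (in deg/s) 1.85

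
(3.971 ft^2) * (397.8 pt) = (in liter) 51.77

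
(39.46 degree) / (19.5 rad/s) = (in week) 5.84e-08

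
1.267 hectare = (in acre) 3.131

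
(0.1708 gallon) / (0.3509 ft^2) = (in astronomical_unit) 1.326e-13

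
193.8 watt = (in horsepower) 0.2599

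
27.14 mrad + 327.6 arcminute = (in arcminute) 420.9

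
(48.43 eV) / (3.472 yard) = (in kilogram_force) 2.492e-19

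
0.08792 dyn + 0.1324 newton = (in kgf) 0.0135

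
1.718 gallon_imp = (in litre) 7.81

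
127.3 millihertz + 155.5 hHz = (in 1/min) 9.33e+05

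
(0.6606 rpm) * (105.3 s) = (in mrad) 7284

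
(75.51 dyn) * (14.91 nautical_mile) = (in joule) 20.85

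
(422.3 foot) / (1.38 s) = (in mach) 0.2739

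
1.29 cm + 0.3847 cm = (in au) 1.119e-13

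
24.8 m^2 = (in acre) 0.006128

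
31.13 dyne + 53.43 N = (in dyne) 5.343e+06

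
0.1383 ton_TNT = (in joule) 5.786e+08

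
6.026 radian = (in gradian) 383.6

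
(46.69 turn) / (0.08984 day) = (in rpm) 0.3609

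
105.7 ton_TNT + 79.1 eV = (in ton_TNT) 105.7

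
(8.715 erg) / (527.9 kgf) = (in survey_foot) 5.523e-10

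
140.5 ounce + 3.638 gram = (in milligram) 3.987e+06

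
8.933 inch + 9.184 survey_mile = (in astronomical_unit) 9.88e-08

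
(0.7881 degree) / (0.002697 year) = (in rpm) 1.544e-06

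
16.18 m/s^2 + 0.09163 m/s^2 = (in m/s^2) 16.27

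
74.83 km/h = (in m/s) 20.79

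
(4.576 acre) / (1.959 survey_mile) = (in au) 3.926e-11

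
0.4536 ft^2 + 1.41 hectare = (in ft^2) 1.518e+05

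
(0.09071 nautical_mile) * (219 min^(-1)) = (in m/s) 613.2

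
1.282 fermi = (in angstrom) 1.282e-05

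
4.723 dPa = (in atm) 4.661e-06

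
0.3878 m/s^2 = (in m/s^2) 0.3878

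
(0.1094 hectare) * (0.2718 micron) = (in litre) 0.2973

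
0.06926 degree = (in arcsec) 249.3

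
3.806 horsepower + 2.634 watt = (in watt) 2841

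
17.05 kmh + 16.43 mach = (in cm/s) 5.599e+05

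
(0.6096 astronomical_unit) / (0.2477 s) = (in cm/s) 3.682e+13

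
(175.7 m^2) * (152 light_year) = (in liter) 2.527e+23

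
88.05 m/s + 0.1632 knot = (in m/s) 88.13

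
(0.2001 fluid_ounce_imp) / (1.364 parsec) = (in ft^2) 1.454e-21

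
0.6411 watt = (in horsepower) 0.0008597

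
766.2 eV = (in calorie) 2.934e-17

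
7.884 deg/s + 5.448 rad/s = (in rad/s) 5.586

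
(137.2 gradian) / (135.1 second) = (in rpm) 0.1523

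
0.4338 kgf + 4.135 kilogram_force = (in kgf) 4.569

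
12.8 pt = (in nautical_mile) 2.438e-06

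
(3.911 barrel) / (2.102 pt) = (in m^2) 838.5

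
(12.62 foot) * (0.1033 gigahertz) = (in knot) 7.724e+08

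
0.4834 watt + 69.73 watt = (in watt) 70.21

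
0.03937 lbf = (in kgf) 0.01786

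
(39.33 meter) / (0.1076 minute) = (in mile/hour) 13.63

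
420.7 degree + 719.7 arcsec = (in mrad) 7346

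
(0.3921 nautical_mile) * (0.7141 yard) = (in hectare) 0.04742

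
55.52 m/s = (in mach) 0.1631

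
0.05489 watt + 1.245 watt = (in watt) 1.3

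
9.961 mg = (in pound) 2.196e-05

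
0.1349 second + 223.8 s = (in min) 3.732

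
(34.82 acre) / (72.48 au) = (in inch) 5.116e-07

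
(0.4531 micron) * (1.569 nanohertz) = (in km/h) 2.559e-15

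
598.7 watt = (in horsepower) 0.8029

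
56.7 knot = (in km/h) 105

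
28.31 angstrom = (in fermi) 2.831e+06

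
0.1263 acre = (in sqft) 5502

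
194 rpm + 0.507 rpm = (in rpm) 194.5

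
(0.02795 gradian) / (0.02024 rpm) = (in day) 2.397e-06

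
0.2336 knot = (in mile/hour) 0.2688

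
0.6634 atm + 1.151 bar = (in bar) 1.823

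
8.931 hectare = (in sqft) 9.613e+05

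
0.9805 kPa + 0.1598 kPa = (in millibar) 11.4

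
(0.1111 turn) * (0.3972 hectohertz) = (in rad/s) 27.73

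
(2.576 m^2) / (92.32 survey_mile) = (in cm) 0.001734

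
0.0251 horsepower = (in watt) 18.72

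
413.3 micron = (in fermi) 4.133e+11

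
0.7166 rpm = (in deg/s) 4.3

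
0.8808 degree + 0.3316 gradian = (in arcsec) 4245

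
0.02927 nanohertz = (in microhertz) 2.927e-05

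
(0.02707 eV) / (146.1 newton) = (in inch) 1.169e-21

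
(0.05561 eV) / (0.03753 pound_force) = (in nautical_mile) 2.882e-23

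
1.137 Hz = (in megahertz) 1.137e-06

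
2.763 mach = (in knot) 1829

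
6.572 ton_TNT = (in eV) 1.716e+29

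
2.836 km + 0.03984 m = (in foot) 9305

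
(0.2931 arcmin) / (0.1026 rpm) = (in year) 2.516e-10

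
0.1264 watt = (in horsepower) 0.0001695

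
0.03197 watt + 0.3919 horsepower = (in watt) 292.3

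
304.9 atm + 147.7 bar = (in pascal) 4.566e+07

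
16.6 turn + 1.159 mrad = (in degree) 5976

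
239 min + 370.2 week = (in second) 2.239e+08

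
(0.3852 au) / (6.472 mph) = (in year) 631.6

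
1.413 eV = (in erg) 2.264e-12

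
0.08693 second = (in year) 2.757e-09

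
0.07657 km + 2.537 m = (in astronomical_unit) 5.288e-10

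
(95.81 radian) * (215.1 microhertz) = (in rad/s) 0.02061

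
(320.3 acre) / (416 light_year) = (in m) 3.293e-13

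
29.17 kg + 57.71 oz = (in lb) 67.92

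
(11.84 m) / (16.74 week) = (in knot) 2.273e-06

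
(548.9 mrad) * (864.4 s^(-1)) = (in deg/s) 2.719e+04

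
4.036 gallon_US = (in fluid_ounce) 516.6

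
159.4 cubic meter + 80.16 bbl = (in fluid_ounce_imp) 6.059e+06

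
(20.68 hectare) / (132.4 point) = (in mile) 2751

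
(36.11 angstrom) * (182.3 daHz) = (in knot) 1.28e-05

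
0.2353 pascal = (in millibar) 0.002353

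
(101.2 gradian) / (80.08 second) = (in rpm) 0.1896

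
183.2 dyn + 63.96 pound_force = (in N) 284.5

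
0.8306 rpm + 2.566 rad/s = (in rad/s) 2.653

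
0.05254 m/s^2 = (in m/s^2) 0.05254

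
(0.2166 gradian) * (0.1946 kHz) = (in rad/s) 0.6621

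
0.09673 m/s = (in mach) 0.0002841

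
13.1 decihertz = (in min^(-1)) 78.6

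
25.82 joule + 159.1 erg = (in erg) 2.582e+08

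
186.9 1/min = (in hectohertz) 0.03115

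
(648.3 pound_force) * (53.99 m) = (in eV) 9.718e+23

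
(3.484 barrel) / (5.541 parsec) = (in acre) 8.005e-22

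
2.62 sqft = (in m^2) 0.2434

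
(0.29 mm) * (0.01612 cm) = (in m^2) 4.675e-08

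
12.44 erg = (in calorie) 2.973e-07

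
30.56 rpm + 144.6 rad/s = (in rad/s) 147.8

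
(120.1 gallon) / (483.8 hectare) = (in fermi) 9.397e+07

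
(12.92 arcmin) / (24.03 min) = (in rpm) 2.489e-05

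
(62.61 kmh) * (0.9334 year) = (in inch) 2.015e+10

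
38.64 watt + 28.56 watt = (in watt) 67.2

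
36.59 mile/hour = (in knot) 31.8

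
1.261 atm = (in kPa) 127.8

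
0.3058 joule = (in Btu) 0.0002898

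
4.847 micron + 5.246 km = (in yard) 5737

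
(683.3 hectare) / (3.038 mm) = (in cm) 2.249e+11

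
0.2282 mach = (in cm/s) 7770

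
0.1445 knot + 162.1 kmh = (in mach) 0.1325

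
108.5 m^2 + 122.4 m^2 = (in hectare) 0.02309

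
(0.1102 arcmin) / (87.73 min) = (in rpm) 5.815e-08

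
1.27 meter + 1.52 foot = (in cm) 173.3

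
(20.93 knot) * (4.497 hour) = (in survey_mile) 108.3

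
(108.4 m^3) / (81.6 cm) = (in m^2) 132.8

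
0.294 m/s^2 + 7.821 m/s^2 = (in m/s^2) 8.115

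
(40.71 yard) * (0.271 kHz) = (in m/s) 1.009e+04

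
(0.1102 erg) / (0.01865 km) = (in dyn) 5.909e-05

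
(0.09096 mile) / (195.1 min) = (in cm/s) 1.251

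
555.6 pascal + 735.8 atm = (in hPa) 7.456e+05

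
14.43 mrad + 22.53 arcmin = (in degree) 1.202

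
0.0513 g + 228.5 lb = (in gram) 1.036e+05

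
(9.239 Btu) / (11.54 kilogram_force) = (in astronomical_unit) 5.758e-10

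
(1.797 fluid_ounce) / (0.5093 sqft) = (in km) 1.123e-06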